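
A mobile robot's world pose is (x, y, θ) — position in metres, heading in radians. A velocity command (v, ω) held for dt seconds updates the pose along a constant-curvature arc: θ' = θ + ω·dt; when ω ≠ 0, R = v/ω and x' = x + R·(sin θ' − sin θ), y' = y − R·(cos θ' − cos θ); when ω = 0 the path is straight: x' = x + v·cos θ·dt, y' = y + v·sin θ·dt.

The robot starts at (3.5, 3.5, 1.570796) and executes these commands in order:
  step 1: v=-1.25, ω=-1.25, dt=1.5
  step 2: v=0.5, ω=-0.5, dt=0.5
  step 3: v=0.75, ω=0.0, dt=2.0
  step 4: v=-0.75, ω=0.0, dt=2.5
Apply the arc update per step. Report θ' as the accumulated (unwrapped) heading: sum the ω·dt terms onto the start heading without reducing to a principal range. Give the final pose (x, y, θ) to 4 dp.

step 1: θ'=-0.3042 (R=1.0000) → pose (2.2005, 2.5459, -0.3042)
step 2: θ'=-0.5542 (R=-1.0000) → pose (2.4272, 2.4421, -0.5542)
step 3: θ'=-0.5542 (straight) → pose (3.7027, 1.6527, -0.5542)
step 4: θ'=-0.5542 (straight) → pose (2.1083, 2.6395, -0.5542)

(2.1083, 2.6395, -0.5542)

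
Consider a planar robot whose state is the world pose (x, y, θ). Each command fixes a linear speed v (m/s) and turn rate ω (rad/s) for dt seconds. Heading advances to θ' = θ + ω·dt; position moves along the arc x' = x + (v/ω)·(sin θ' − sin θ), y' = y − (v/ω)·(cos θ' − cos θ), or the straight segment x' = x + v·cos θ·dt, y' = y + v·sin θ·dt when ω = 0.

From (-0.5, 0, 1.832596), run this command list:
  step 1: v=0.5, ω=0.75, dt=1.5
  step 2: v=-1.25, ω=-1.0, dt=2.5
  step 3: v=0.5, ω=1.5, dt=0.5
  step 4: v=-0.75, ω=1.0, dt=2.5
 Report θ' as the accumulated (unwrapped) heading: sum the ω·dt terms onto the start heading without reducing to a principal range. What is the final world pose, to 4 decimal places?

(0.5692, -2.5863, 3.7076)

step 1: θ'=2.9576 (R=0.6667) → pose (-1.0220, 0.4829, 2.9576)
step 2: θ'=0.4576 (R=1.2500) → pose (-0.6984, -1.8674, 0.4576)
step 3: θ'=1.2076 (R=0.3333) → pose (-0.5341, -1.6868, 1.2076)
step 4: θ'=3.7076 (R=-0.7500) → pose (0.5692, -2.5863, 3.7076)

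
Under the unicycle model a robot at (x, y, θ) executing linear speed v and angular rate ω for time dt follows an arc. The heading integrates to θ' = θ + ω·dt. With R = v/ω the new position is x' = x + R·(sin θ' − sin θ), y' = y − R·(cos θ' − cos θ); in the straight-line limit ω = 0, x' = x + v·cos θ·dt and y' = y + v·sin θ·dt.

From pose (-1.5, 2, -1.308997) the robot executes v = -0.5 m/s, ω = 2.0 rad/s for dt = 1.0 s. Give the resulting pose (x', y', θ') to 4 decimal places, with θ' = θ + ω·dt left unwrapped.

(-1.9008, 2.1279, 0.6910)

θ' = -1.3090 + 2.0·1.0 = 0.6910
R = v/ω = -0.5/2.0 = -0.2500
x' = -1.5 + -0.2500·(sin 0.6910 − sin -1.3090) = -1.9008
y' = 2 − -0.2500·(cos 0.6910 − cos -1.3090) = 2.1279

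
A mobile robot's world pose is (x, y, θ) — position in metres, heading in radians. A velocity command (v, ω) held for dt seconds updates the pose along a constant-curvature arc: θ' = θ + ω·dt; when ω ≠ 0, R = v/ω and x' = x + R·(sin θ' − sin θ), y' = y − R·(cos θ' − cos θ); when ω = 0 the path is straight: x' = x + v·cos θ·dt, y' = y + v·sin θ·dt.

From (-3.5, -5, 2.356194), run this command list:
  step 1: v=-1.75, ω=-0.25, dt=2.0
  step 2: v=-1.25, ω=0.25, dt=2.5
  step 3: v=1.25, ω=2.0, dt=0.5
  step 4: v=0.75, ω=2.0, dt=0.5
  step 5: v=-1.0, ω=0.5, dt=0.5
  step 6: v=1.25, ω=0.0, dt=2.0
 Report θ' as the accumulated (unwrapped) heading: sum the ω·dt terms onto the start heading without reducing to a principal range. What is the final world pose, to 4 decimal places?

(-0.7341, -12.6956, 4.7312)

step 1: θ'=1.8562 (R=7.0000) → pose (-1.7329, -7.9790, 1.8562)
step 2: θ'=2.4812 (R=-5.0000) → pose (-0.0023, -10.5200, 2.4812)
step 3: θ'=3.4812 (R=0.6250) → pose (-0.5939, -10.4243, 3.4812)
step 4: θ'=4.4812 (R=0.3750) → pose (-0.8340, -10.6920, 4.4812)
step 5: θ'=4.7312 (R=-2.0000) → pose (-0.7811, -10.1961, 4.7312)
step 6: θ'=4.7312 (straight) → pose (-0.7341, -12.6956, 4.7312)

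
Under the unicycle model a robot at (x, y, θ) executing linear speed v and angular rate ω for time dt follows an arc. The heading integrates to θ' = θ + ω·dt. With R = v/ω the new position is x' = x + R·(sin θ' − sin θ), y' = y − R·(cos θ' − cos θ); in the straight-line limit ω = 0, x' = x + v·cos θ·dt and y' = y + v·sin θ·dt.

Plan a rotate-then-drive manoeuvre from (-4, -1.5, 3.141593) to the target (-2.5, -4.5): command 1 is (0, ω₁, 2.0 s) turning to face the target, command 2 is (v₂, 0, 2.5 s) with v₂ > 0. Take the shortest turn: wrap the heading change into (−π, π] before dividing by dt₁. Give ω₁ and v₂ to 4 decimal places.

ω₁ = 1.0172, v₂ = 1.3416

heading to target = atan2(-4.5−-1.5, -2.5−-4) = -1.1071
Δθ = wrap(-1.1071 − 3.1416) = 2.0344; ω₁ = Δθ/dt₁ = 1.0172
distance = √((-2.5−-4)² + (-4.5−-1.5)²) = 3.3541; v₂ = distance/dt₂ = 1.3416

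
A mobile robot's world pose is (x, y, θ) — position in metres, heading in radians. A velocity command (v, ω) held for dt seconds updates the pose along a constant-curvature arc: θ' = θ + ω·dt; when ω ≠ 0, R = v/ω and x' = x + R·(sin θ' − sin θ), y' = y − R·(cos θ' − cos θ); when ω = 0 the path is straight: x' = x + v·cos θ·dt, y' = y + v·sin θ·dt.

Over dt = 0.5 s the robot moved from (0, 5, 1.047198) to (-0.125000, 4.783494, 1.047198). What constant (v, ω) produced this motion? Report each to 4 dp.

v = -0.5000, ω = 0.0000

Δθ = 1.047198 − 1.047198 = 0.000000
ω = Δθ/dt = 0.000000/0.5 = 0.0000
ω = 0 → v = (Δx·cos θ + Δy·sin θ)/dt = -0.5000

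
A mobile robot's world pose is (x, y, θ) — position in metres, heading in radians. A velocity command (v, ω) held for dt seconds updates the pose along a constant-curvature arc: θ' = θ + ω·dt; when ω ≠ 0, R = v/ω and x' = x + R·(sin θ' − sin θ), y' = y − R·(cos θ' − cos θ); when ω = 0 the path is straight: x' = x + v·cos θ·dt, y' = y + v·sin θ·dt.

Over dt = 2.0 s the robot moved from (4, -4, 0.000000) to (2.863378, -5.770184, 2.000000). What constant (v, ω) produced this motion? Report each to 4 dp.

Δθ = 2.000000 − 0.000000 = 2.000000
ω = Δθ/dt = 2.000000/2.0 = 1.0000
R = −Δy/(cos θ' − cos θ) = -1.2500
v = R·ω = -1.2500·1.0000 = -1.2500

v = -1.2500, ω = 1.0000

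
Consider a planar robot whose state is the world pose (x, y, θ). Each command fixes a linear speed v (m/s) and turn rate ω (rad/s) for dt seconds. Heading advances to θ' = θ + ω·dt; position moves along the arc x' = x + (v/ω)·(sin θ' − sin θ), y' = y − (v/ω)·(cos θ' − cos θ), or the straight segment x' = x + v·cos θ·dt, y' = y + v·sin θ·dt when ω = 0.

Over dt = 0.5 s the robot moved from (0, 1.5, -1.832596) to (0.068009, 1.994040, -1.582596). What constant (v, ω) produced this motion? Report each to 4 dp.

Δθ = -1.582596 − -1.832596 = 0.250000
ω = Δθ/dt = 0.250000/0.5 = 0.5000
R = −Δy/(cos θ' − cos θ) = -2.0000
v = R·ω = -2.0000·0.5000 = -1.0000

v = -1.0000, ω = 0.5000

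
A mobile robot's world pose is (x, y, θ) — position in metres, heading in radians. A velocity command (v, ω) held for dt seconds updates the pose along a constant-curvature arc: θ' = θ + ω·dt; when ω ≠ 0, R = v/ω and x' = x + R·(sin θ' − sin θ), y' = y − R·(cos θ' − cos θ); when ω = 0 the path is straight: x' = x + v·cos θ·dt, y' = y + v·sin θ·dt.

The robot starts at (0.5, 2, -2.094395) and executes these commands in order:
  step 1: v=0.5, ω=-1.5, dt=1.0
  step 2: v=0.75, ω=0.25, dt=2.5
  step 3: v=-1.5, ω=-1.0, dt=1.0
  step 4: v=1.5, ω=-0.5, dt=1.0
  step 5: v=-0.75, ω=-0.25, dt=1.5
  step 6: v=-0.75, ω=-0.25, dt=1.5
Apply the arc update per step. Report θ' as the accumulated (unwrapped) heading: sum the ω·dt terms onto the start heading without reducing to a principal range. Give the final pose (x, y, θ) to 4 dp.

(-1.3911, 0.7910, -5.2194)

step 1: θ'=-3.5944 (R=-0.3333) → pose (0.0655, 1.8669, -3.5944)
step 2: θ'=-2.9694 (R=3.0000) → pose (-1.7610, 2.1249, -2.9694)
step 3: θ'=-3.9694 (R=1.5000) → pose (-0.3993, 1.6618, -3.9694)
step 4: θ'=-4.4694 (R=-3.0000) → pose (-1.1018, 2.9695, -4.4694)
step 5: θ'=-4.8444 (R=3.0000) → pose (-1.0398, 1.8528, -4.8444)
step 6: θ'=-5.2194 (R=3.0000) → pose (-1.3911, 0.7910, -5.2194)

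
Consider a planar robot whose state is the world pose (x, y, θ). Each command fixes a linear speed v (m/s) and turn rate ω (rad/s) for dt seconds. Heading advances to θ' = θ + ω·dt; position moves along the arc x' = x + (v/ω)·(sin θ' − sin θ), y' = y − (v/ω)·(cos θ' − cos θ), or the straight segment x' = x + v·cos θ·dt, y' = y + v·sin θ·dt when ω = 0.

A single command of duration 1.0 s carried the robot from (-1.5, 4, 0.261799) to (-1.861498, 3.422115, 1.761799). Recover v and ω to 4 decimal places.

Δθ = 1.761799 − 0.261799 = 1.500000
ω = Δθ/dt = 1.500000/1.0 = 1.5000
R = −Δy/(cos θ' − cos θ) = -0.5000
v = R·ω = -0.5000·1.5000 = -0.7500

v = -0.7500, ω = 1.5000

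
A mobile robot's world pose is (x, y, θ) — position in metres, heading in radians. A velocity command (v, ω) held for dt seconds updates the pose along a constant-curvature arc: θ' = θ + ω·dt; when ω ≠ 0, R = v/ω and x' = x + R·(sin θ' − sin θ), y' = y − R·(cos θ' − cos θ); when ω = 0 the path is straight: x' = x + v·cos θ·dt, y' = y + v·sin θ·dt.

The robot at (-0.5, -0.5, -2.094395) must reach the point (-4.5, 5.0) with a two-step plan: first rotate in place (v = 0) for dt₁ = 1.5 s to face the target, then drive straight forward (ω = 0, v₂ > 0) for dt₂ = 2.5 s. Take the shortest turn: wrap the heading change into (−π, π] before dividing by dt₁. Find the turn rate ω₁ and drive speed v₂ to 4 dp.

heading to target = atan2(5−-0.5, -4.5−-0.5) = 2.1996
Δθ = wrap(2.1996 − -2.0944) = -1.9892; ω₁ = Δθ/dt₁ = -1.3261
distance = √((-4.5−-0.5)² + (5−-0.5)²) = 6.8007; v₂ = distance/dt₂ = 2.7203

ω₁ = -1.3261, v₂ = 2.7203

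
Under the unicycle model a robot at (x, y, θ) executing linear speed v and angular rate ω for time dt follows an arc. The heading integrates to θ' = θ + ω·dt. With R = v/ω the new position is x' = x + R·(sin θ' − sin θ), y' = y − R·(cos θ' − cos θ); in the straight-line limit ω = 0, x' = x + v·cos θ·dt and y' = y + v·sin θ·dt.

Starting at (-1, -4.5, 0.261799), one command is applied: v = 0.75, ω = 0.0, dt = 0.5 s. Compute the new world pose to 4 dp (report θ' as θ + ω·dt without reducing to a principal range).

θ' = 0.2618 + 0.0·0.5 = 0.2618
ω = 0 → straight: x' = -1 + 0.75·cos(0.2618)·0.5 = -0.6378
y' = -4.5 + 0.75·sin(0.2618)·0.5 = -4.4029

(-0.6378, -4.4029, 0.2618)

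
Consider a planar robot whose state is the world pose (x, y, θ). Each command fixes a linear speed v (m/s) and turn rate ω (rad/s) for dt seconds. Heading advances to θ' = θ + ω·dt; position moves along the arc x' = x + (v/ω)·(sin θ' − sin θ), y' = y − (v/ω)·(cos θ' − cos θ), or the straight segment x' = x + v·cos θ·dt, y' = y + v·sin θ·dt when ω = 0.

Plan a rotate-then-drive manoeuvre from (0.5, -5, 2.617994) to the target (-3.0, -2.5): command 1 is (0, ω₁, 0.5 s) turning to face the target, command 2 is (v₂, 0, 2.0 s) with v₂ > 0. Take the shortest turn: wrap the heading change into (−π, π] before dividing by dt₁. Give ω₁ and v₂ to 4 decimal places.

ω₁ = -0.1933, v₂ = 2.1506

heading to target = atan2(-2.5−-5, -3−0.5) = 2.5213
Δθ = wrap(2.5213 − 2.6180) = -0.0967; ω₁ = Δθ/dt₁ = -0.1933
distance = √((-3−0.5)² + (-2.5−-5)²) = 4.3012; v₂ = distance/dt₂ = 2.1506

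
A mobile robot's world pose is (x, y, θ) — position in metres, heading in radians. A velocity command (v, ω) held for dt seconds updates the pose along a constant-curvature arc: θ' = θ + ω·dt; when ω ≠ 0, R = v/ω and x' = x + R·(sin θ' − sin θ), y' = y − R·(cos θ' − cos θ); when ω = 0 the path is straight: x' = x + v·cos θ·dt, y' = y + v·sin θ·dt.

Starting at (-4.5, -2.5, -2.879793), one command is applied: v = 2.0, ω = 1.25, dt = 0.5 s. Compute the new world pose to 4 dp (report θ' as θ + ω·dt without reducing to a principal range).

(-5.3260, -3.0344, -2.2548)

θ' = -2.8798 + 1.25·0.5 = -2.2548
R = v/ω = 2.0/1.25 = 1.6000
x' = -4.5 + 1.6000·(sin -2.2548 − sin -2.8798) = -5.3260
y' = -2.5 − 1.6000·(cos -2.2548 − cos -2.8798) = -3.0344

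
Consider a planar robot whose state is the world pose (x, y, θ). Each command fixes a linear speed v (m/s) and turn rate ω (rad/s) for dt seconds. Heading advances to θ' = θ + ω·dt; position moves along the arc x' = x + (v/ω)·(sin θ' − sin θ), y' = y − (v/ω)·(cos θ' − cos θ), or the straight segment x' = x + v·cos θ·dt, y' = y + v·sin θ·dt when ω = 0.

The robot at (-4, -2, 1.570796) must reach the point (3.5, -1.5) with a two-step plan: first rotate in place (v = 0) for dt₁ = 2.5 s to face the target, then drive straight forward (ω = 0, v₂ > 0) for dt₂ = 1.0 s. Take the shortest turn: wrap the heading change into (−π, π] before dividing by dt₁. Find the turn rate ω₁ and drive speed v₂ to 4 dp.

heading to target = atan2(-1.5−-2, 3.5−-4) = 0.0666
Δθ = wrap(0.0666 − 1.5708) = -1.5042; ω₁ = Δθ/dt₁ = -0.6017
distance = √((3.5−-4)² + (-1.5−-2)²) = 7.5166; v₂ = distance/dt₂ = 7.5166

ω₁ = -0.6017, v₂ = 7.5166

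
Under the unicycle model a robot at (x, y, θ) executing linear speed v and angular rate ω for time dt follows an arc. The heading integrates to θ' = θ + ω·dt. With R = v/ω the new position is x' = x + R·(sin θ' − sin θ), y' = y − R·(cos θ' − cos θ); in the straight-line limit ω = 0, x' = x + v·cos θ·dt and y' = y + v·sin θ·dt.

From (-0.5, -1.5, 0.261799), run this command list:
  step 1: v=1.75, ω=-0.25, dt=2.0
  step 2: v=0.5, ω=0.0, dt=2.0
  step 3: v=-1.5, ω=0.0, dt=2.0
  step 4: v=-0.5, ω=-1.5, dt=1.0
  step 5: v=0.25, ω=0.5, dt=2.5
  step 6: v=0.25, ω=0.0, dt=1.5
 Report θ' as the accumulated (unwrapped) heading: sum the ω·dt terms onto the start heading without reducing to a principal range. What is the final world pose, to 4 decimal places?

(1.3595, -1.3086, -0.4882)

step 1: θ'=-0.2382 (R=-7.0000) → pose (2.9634, -1.4591, -0.2382)
step 2: θ'=-0.2382 (straight) → pose (3.9352, -1.6951, -0.2382)
step 3: θ'=-0.2382 (straight) → pose (1.0199, -0.9872, -0.2382)
step 4: θ'=-1.7382 (R=0.3333) → pose (0.7699, -0.6078, -1.7382)
step 5: θ'=-0.4882 (R=0.5000) → pose (1.0284, -1.1327, -0.4882)
step 6: θ'=-0.4882 (straight) → pose (1.3595, -1.3086, -0.4882)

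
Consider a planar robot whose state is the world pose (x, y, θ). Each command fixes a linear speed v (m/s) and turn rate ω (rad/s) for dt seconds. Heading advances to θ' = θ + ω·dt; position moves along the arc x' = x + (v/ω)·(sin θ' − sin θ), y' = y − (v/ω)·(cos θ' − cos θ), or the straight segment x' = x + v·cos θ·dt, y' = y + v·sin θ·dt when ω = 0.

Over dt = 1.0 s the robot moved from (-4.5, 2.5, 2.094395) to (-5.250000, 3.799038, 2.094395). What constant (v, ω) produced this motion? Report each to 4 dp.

Δθ = 2.094395 − 2.094395 = 0.000000
ω = Δθ/dt = 0.000000/1.0 = 0.0000
ω = 0 → v = (Δx·cos θ + Δy·sin θ)/dt = 1.5000

v = 1.5000, ω = 0.0000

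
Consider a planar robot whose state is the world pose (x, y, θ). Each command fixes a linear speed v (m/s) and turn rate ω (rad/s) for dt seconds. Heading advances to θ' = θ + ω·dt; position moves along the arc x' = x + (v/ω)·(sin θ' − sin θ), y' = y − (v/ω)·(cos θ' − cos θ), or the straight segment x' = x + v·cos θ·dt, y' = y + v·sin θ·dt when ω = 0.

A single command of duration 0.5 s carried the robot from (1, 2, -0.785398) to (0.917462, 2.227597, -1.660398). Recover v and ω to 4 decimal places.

Δθ = -1.660398 − -0.785398 = -0.875000
ω = Δθ/dt = -0.875000/0.5 = -1.7500
R = −Δy/(cos θ' − cos θ) = 0.2857
v = R·ω = 0.2857·-1.7500 = -0.5000

v = -0.5000, ω = -1.7500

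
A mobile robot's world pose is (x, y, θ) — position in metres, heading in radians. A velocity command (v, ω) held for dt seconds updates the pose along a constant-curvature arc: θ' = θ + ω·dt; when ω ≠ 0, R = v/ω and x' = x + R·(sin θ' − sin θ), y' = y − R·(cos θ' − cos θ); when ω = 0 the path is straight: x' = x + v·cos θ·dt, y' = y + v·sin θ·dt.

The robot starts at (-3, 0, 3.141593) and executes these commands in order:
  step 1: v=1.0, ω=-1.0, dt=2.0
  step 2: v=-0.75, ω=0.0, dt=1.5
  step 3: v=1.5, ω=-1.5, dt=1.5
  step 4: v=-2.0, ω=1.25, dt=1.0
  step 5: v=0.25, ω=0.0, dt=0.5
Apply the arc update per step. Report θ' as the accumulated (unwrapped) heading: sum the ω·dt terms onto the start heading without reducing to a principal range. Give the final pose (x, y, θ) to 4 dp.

(-4.1072, 1.3110, 0.1416)

step 1: θ'=1.1416 (R=-1.0000) → pose (-3.9093, 1.4161, 1.1416)
step 2: θ'=1.1416 (straight) → pose (-4.3775, 0.3932, 1.1416)
step 3: θ'=-1.1084 (R=-1.0000) → pose (-2.5732, 0.4231, -1.1084)
step 4: θ'=0.1416 (R=-1.6000) → pose (-4.2310, 1.2934, 0.1416)
step 5: θ'=0.1416 (straight) → pose (-4.1072, 1.3110, 0.1416)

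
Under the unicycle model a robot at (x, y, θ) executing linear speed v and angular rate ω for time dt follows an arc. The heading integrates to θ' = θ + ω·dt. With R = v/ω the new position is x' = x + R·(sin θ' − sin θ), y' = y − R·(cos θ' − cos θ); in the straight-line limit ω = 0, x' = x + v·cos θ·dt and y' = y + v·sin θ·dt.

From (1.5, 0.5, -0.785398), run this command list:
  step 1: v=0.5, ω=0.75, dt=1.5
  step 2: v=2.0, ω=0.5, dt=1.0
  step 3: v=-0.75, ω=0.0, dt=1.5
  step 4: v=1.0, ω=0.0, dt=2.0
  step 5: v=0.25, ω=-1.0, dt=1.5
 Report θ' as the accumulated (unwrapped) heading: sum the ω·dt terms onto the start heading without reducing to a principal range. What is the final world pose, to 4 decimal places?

(4.7623, 2.1252, -0.6604)

step 1: θ'=0.3396 (R=0.6667) → pose (2.1935, 0.3428, 0.3396)
step 2: θ'=0.8396 (R=4.0000) → pose (3.8385, 1.4433, 0.8396)
step 3: θ'=0.8396 (straight) → pose (3.0873, 0.6059, 0.8396)
step 4: θ'=0.8396 (straight) → pose (4.4228, 2.0947, 0.8396)
step 5: θ'=-0.6604 (R=-0.2500) → pose (4.7623, 2.1252, -0.6604)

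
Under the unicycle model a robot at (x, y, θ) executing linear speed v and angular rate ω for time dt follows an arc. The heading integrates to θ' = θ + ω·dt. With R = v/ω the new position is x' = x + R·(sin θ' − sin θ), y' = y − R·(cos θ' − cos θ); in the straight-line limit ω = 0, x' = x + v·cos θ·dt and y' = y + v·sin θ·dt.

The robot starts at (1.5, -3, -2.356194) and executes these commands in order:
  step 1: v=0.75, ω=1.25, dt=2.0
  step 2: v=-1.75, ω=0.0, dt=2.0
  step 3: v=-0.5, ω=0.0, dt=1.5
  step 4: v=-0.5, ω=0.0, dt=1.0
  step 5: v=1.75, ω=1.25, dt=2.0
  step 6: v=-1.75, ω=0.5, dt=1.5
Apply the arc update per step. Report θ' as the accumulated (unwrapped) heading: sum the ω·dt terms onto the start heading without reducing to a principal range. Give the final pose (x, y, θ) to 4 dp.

step 1: θ'=0.1438 (R=0.6000) → pose (2.0103, -4.0181, 0.1438)
step 2: θ'=0.1438 (straight) → pose (-1.4536, -4.5197, 0.1438)
step 3: θ'=0.1438 (straight) → pose (-2.1959, -4.6271, 0.1438)
step 4: θ'=0.1438 (straight) → pose (-2.6907, -4.6988, 0.1438)
step 5: θ'=2.6438 (R=1.4000) → pose (-2.2229, -2.0832, 2.6438)
step 6: θ'=3.3938 (R=-3.5000) → pose (0.3217, -2.3972, 3.3938)

(0.3217, -2.3972, 3.3938)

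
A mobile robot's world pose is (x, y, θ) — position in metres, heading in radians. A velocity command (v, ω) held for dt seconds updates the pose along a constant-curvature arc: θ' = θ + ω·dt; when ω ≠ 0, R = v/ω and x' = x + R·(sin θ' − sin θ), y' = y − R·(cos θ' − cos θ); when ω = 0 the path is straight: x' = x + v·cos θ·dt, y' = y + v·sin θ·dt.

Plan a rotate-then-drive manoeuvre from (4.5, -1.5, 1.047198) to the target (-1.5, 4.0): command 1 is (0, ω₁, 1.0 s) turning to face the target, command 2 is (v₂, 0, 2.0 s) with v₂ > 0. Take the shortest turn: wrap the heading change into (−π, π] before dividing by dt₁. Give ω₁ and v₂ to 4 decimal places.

ω₁ = 1.3524, v₂ = 4.0697

heading to target = atan2(4−-1.5, -1.5−4.5) = 2.3996
Δθ = wrap(2.3996 − 1.0472) = 1.3524; ω₁ = Δθ/dt₁ = 1.3524
distance = √((-1.5−4.5)² + (4−-1.5)²) = 8.1394; v₂ = distance/dt₂ = 4.0697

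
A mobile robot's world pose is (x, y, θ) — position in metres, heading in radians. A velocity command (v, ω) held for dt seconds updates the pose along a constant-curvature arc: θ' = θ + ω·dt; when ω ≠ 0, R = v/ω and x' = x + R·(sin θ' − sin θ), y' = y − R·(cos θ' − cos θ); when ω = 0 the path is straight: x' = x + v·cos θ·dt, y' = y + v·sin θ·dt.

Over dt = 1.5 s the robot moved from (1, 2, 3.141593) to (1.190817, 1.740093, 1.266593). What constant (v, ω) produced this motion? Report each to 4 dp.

v = -0.2500, ω = -1.2500

Δθ = 1.266593 − 3.141593 = -1.875000
ω = Δθ/dt = -1.875000/1.5 = -1.2500
R = −Δy/(cos θ' − cos θ) = 0.2000
v = R·ω = 0.2000·-1.2500 = -0.2500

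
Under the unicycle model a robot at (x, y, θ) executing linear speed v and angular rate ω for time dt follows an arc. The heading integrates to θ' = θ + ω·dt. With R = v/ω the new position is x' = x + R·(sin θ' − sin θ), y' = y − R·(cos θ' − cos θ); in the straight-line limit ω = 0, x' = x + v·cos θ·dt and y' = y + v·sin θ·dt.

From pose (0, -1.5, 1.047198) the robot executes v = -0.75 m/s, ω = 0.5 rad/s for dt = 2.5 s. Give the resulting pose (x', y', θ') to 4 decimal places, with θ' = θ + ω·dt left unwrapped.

θ' = 1.0472 + 0.5·2.5 = 2.2972
R = v/ω = -0.75/0.5 = -1.5000
x' = 0 + -1.5000·(sin 2.2972 − sin 1.0472) = 0.1777
y' = -1.5 − -1.5000·(cos 2.2972 − cos 1.0472) = -3.2463

(0.1777, -3.2463, 2.2972)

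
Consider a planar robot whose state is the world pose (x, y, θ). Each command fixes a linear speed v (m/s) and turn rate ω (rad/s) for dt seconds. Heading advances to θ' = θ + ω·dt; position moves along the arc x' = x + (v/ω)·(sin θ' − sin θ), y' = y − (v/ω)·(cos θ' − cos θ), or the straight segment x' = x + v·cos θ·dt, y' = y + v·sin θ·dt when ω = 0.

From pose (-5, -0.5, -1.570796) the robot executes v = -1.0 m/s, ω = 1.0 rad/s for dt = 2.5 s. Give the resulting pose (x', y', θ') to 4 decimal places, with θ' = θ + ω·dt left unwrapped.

θ' = -1.5708 + 1.0·2.5 = 0.9292
R = v/ω = -1.0/1.0 = -1.0000
x' = -5 + -1.0000·(sin 0.9292 − sin -1.5708) = -6.8011
y' = -0.5 − -1.0000·(cos 0.9292 − cos -1.5708) = 0.0985

(-6.8011, 0.0985, 0.9292)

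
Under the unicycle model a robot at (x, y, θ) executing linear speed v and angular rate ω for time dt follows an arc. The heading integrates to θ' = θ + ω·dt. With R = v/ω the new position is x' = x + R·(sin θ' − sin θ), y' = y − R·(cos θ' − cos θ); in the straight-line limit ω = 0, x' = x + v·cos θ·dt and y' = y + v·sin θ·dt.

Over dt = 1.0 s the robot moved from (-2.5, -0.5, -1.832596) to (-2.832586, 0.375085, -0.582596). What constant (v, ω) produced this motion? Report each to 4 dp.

v = -1.0000, ω = 1.2500

Δθ = -0.582596 − -1.832596 = 1.250000
ω = Δθ/dt = 1.250000/1.0 = 1.2500
R = −Δy/(cos θ' − cos θ) = -0.8000
v = R·ω = -0.8000·1.2500 = -1.0000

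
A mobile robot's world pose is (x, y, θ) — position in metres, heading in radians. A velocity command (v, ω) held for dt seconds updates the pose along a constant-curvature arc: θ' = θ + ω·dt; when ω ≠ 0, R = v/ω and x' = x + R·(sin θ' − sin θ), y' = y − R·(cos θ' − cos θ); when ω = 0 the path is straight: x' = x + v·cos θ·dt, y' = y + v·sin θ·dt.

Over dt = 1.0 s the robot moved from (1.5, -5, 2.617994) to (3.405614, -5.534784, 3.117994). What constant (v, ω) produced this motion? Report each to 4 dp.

v = -2.0000, ω = 0.5000

Δθ = 3.117994 − 2.617994 = 0.500000
ω = Δθ/dt = 0.500000/1.0 = 0.5000
R = Δx/(sin θ' − sin θ) = -4.0000
v = R·ω = -4.0000·0.5000 = -2.0000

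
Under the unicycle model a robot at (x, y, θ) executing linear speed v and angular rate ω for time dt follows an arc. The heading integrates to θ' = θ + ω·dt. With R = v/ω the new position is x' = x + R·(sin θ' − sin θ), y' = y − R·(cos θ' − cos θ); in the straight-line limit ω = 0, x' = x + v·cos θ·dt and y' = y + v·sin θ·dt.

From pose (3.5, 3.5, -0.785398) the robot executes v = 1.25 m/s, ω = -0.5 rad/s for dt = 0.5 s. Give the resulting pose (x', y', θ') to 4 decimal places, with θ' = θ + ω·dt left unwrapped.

θ' = -0.7854 + -0.5·0.5 = -1.0354
R = v/ω = 1.25/-0.5 = -2.5000
x' = 3.5 + -2.5000·(sin -1.0354 − sin -0.7854) = 3.8824
y' = 3.5 − -2.5000·(cos -1.0354 − cos -0.7854) = 3.0077

(3.8824, 3.0077, -1.0354)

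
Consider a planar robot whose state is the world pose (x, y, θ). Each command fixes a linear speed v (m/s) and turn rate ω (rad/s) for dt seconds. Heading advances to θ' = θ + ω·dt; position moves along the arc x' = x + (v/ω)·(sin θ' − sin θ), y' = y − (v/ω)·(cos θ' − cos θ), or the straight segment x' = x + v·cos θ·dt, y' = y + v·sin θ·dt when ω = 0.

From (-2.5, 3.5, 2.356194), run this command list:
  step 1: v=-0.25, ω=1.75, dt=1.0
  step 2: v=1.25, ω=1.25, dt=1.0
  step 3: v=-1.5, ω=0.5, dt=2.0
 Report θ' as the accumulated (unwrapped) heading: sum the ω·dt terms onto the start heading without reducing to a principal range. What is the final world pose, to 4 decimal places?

step 1: θ'=4.1062 (R=-0.1429) → pose (-2.2816, 3.5196, 4.1062)
step 2: θ'=5.3562 (R=1.0000) → pose (-2.2596, 2.3496, 5.3562)
step 3: θ'=6.3562 (R=-3.0000) → pose (-4.8779, 3.5409, 6.3562)

(-4.8779, 3.5409, 6.3562)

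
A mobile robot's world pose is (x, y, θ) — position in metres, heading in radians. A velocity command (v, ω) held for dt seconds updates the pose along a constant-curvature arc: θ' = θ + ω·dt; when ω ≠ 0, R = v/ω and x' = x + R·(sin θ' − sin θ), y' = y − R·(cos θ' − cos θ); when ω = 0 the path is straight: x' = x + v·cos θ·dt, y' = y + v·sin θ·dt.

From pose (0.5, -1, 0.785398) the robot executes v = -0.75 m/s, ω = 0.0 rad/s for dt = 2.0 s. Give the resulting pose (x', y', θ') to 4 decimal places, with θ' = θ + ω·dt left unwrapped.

θ' = 0.7854 + 0.0·2.0 = 0.7854
ω = 0 → straight: x' = 0.5 + -0.75·cos(0.7854)·2.0 = -0.5607
y' = -1 + -0.75·sin(0.7854)·2.0 = -2.0607

(-0.5607, -2.0607, 0.7854)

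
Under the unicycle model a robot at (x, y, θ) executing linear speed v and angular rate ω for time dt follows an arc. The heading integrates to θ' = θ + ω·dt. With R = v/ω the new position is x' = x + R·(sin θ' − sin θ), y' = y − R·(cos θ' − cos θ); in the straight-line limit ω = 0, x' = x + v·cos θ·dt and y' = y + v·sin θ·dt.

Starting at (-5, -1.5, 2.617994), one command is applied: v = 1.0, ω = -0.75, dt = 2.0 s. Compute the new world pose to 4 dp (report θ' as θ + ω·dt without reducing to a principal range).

θ' = 2.6180 + -0.75·2.0 = 1.1180
R = v/ω = 1.0/-0.75 = -1.3333
x' = -5 + -1.3333·(sin 1.1180 − sin 2.6180) = -5.5323
y' = -1.5 − -1.3333·(cos 1.1180 − cos 2.6180) = 0.2380

(-5.5323, 0.2380, 1.1180)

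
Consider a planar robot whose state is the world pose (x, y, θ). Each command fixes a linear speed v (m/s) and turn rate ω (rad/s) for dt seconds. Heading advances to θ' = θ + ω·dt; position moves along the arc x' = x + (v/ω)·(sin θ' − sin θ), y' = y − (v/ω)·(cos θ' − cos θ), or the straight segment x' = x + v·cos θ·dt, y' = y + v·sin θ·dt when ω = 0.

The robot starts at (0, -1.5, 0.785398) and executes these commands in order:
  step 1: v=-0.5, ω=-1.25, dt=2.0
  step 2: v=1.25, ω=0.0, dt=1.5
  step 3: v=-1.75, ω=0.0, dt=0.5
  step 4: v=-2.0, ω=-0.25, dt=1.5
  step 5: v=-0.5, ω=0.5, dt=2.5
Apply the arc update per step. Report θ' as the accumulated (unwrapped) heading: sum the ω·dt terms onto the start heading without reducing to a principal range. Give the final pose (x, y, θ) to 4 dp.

step 1: θ'=-1.7146 (R=0.4000) → pose (-0.6787, -1.1598, -1.7146)
step 2: θ'=-1.7146 (straight) → pose (-0.9474, -3.0155, -1.7146)
step 3: θ'=-1.7146 (straight) → pose (-0.8220, -2.1495, -1.7146)
step 4: θ'=-2.0896 (R=8.0000) → pose (0.1481, 0.6708, -2.0896)
step 5: θ'=-0.8396 (R=-1.0000) → pose (0.0241, 1.8344, -0.8396)

(0.0241, 1.8344, -0.8396)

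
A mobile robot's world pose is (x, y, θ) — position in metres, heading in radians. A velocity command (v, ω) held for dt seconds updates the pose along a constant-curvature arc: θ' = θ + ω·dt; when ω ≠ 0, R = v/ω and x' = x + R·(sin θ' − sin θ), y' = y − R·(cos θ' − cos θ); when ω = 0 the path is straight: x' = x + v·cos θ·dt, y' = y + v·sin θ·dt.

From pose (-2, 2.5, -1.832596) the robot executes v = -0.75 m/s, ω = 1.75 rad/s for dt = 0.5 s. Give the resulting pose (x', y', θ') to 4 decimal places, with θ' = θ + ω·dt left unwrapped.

(-2.0635, 2.8576, -0.9576)

θ' = -1.8326 + 1.75·0.5 = -0.9576
R = v/ω = -0.75/1.75 = -0.4286
x' = -2 + -0.4286·(sin -0.9576 − sin -1.8326) = -2.0635
y' = 2.5 − -0.4286·(cos -0.9576 − cos -1.8326) = 2.8576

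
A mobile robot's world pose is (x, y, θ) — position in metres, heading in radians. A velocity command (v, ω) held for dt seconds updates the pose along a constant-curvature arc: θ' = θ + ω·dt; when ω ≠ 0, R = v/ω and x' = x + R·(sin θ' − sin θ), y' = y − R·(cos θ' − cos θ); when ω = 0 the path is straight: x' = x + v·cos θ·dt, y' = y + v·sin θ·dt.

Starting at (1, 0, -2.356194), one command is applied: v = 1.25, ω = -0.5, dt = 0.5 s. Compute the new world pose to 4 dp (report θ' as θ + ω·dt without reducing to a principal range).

θ' = -2.3562 + -0.5·0.5 = -2.6062
R = v/ω = 1.25/-0.5 = -2.5000
x' = 1 + -2.5000·(sin -2.6062 − sin -2.3562) = 0.5077
y' = 0 − -2.5000·(cos -2.6062 − cos -2.3562) = -0.3824

(0.5077, -0.3824, -2.6062)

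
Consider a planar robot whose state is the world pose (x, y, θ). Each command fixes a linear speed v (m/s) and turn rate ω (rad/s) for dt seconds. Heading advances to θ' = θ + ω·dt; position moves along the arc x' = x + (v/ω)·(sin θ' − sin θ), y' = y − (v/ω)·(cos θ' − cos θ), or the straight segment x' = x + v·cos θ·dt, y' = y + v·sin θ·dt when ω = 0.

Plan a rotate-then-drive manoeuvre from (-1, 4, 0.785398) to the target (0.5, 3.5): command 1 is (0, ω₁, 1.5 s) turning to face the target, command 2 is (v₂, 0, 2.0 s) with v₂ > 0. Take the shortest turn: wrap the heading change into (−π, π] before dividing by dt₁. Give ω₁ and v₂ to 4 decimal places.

heading to target = atan2(3.5−4, 0.5−-1) = -0.3218
Δθ = wrap(-0.3218 − 0.7854) = -1.1071; ω₁ = Δθ/dt₁ = -0.7381
distance = √((0.5−-1)² + (3.5−4)²) = 1.5811; v₂ = distance/dt₂ = 0.7906

ω₁ = -0.7381, v₂ = 0.7906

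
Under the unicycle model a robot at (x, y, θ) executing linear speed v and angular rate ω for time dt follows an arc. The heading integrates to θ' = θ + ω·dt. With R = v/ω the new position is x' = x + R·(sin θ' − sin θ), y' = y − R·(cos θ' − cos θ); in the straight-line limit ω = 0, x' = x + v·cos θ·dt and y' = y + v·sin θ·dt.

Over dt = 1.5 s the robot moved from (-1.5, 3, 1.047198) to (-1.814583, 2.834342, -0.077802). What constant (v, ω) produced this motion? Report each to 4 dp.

v = -0.2500, ω = -0.7500

Δθ = -0.077802 − 1.047198 = -1.125000
ω = Δθ/dt = -1.125000/1.5 = -0.7500
R = Δx/(sin θ' − sin θ) = 0.3333
v = R·ω = 0.3333·-0.7500 = -0.2500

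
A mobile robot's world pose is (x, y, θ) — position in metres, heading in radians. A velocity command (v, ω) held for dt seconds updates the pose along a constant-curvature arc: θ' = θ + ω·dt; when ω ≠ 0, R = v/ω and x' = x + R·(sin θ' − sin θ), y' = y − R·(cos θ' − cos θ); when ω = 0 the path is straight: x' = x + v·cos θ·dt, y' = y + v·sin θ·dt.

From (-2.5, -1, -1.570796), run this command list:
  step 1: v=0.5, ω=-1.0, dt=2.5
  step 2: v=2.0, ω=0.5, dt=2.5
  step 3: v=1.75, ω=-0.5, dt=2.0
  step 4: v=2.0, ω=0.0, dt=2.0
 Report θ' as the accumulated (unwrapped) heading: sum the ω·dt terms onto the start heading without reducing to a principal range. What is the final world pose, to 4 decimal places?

(-14.2810, 3.2137, -3.8208)

step 1: θ'=-4.0708 (R=-0.5000) → pose (-3.4006, -1.2992, -4.0708)
step 2: θ'=-2.8208 (R=4.0000) → pose (-7.8664, 0.1028, -2.8208)
step 3: θ'=-3.8208 (R=-3.5000) → pose (-11.1687, 0.7010, -3.8208)
step 4: θ'=-3.8208 (straight) → pose (-14.2810, 3.2137, -3.8208)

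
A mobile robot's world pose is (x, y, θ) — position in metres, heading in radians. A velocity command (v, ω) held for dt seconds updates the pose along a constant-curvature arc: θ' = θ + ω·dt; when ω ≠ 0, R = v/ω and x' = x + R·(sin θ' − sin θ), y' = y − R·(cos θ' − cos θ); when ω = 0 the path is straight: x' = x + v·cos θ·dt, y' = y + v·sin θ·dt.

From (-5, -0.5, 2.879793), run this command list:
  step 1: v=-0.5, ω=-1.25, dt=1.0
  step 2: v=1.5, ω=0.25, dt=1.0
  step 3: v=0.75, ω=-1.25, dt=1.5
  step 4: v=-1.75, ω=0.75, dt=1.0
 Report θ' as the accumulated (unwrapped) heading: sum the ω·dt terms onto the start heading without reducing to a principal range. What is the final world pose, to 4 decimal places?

step 1: θ'=1.6298 (R=0.4000) → pose (-4.7042, -0.8628, 1.6298)
step 2: θ'=1.8798 (R=6.0000) → pose (-4.9779, 0.6081, 1.8798)
step 3: θ'=0.0048 (R=-0.6000) → pose (-4.4092, 1.3905, 0.0048)
step 4: θ'=0.7548 (R=-2.3333) → pose (-5.9967, 0.7568, 0.7548)

(-5.9967, 0.7568, 0.7548)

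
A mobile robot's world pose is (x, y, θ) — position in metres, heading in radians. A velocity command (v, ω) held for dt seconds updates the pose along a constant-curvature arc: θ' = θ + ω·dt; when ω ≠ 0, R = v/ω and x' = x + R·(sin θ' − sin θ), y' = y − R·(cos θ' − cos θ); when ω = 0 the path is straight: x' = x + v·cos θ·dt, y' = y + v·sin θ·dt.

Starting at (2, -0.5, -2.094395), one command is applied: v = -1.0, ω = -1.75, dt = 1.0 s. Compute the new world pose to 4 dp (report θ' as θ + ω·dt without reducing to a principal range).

(2.8642, -0.3497, -3.8444)

θ' = -2.0944 + -1.75·1.0 = -3.8444
R = v/ω = -1.0/-1.75 = 0.5714
x' = 2 + 0.5714·(sin -3.8444 − sin -2.0944) = 2.8642
y' = -0.5 − 0.5714·(cos -3.8444 − cos -2.0944) = -0.3497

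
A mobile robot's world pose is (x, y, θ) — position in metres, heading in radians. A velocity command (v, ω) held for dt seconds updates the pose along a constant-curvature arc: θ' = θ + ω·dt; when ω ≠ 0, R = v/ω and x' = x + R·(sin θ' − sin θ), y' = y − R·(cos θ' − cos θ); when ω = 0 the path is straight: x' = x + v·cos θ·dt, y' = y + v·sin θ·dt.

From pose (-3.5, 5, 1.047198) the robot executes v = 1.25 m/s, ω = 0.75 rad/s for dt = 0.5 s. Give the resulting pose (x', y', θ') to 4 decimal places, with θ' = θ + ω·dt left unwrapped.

θ' = 1.0472 + 0.75·0.5 = 1.4222
R = v/ω = 1.25/0.75 = 1.6667
x' = -3.5 + 1.6667·(sin 1.4222 − sin 1.0472) = -3.2951
y' = 5 − 1.6667·(cos 1.4222 − cos 1.0472) = 5.5866

(-3.2951, 5.5866, 1.4222)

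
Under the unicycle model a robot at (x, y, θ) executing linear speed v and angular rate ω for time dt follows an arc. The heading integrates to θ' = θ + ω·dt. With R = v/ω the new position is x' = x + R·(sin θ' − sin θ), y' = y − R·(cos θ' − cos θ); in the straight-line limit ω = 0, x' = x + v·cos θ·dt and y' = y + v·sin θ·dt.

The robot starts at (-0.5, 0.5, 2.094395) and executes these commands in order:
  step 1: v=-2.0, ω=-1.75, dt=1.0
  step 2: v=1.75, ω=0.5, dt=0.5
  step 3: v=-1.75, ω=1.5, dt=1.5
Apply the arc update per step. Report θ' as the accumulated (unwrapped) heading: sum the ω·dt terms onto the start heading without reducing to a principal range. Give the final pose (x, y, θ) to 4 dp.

step 1: θ'=0.3444 (R=1.1429) → pose (-1.1039, -1.1472, 0.3444)
step 2: θ'=0.5944 (R=3.5000) → pose (-0.3256, -0.7524, 0.5944)
step 3: θ'=2.8444 (R=-1.1667) → pose (-0.0139, -2.8345, 2.8444)

(-0.0139, -2.8345, 2.8444)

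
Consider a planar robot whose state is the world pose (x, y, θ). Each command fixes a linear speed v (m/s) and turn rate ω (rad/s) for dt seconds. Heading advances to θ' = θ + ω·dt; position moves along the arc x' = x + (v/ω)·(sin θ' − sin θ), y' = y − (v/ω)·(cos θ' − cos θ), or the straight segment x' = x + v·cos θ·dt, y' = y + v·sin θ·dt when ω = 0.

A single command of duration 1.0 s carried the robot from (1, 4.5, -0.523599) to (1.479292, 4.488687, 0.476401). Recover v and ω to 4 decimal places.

v = 0.5000, ω = 1.0000

Δθ = 0.476401 − -0.523599 = 1.000000
ω = Δθ/dt = 1.000000/1.0 = 1.0000
R = Δx/(sin θ' − sin θ) = 0.5000
v = R·ω = 0.5000·1.0000 = 0.5000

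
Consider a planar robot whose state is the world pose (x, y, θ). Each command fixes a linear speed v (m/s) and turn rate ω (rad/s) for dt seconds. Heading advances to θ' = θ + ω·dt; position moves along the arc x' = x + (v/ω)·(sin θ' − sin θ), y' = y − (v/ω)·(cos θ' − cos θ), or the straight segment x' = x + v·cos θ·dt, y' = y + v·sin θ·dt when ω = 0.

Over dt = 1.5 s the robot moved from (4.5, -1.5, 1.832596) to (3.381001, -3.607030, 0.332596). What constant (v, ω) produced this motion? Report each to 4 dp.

Δθ = 0.332596 − 1.832596 = -1.500000
ω = Δθ/dt = -1.500000/1.5 = -1.0000
R = −Δy/(cos θ' − cos θ) = 1.7500
v = R·ω = 1.7500·-1.0000 = -1.7500

v = -1.7500, ω = -1.0000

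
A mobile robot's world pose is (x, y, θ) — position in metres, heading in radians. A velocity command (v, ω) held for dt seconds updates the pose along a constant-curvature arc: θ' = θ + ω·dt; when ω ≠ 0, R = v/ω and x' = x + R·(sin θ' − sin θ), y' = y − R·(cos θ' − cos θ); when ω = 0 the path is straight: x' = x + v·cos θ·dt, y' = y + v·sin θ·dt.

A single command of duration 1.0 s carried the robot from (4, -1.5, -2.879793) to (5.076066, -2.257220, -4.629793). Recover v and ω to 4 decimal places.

v = -1.5000, ω = -1.7500

Δθ = -4.629793 − -2.879793 = -1.750000
ω = Δθ/dt = -1.750000/1.0 = -1.7500
R = Δx/(sin θ' − sin θ) = 0.8571
v = R·ω = 0.8571·-1.7500 = -1.5000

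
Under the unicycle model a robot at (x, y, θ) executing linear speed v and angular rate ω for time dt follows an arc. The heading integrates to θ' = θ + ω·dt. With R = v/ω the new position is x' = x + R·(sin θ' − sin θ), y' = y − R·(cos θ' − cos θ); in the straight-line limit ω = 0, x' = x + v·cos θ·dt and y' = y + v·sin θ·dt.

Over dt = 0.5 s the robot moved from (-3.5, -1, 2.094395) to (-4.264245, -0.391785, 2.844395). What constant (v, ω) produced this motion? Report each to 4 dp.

v = 2.0000, ω = 1.5000

Δθ = 2.844395 − 2.094395 = 0.750000
ω = Δθ/dt = 0.750000/0.5 = 1.5000
R = Δx/(sin θ' − sin θ) = 1.3333
v = R·ω = 1.3333·1.5000 = 2.0000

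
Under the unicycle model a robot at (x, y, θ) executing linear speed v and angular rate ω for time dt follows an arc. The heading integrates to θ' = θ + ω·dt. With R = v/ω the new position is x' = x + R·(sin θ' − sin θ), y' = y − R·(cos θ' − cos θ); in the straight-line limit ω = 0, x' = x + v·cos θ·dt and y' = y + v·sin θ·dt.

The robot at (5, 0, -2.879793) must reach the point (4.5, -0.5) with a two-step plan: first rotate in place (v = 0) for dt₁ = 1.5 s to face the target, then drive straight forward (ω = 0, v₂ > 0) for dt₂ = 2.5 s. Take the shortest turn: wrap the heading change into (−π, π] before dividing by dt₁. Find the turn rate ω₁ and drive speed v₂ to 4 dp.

ω₁ = 0.3491, v₂ = 0.2828

heading to target = atan2(-0.5−0, 4.5−5) = -2.3562
Δθ = wrap(-2.3562 − -2.8798) = 0.5236; ω₁ = Δθ/dt₁ = 0.3491
distance = √((4.5−5)² + (-0.5−0)²) = 0.7071; v₂ = distance/dt₂ = 0.2828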